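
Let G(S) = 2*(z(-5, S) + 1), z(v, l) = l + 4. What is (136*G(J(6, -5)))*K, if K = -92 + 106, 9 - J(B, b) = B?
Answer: 30464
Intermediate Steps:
z(v, l) = 4 + l
J(B, b) = 9 - B
K = 14
G(S) = 10 + 2*S (G(S) = 2*((4 + S) + 1) = 2*(5 + S) = 10 + 2*S)
(136*G(J(6, -5)))*K = (136*(10 + 2*(9 - 1*6)))*14 = (136*(10 + 2*(9 - 6)))*14 = (136*(10 + 2*3))*14 = (136*(10 + 6))*14 = (136*16)*14 = 2176*14 = 30464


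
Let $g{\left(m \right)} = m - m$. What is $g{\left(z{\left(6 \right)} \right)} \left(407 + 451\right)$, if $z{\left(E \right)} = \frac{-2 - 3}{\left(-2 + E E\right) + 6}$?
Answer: $0$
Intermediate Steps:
$z{\left(E \right)} = - \frac{5}{4 + E^{2}}$ ($z{\left(E \right)} = - \frac{5}{\left(-2 + E^{2}\right) + 6} = - \frac{5}{4 + E^{2}}$)
$g{\left(m \right)} = 0$
$g{\left(z{\left(6 \right)} \right)} \left(407 + 451\right) = 0 \left(407 + 451\right) = 0 \cdot 858 = 0$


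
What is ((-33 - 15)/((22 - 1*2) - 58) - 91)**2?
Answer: 2907025/361 ≈ 8052.7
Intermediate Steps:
((-33 - 15)/((22 - 1*2) - 58) - 91)**2 = (-48/((22 - 2) - 58) - 91)**2 = (-48/(20 - 58) - 91)**2 = (-48/(-38) - 91)**2 = (-48*(-1/38) - 91)**2 = (24/19 - 91)**2 = (-1705/19)**2 = 2907025/361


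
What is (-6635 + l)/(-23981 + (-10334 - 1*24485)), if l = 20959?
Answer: -3581/14700 ≈ -0.24361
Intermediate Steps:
(-6635 + l)/(-23981 + (-10334 - 1*24485)) = (-6635 + 20959)/(-23981 + (-10334 - 1*24485)) = 14324/(-23981 + (-10334 - 24485)) = 14324/(-23981 - 34819) = 14324/(-58800) = 14324*(-1/58800) = -3581/14700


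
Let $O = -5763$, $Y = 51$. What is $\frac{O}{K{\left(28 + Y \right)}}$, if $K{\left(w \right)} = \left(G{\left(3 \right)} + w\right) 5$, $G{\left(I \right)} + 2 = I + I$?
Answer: $- \frac{5763}{415} \approx -13.887$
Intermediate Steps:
$G{\left(I \right)} = -2 + 2 I$ ($G{\left(I \right)} = -2 + \left(I + I\right) = -2 + 2 I$)
$K{\left(w \right)} = 20 + 5 w$ ($K{\left(w \right)} = \left(\left(-2 + 2 \cdot 3\right) + w\right) 5 = \left(\left(-2 + 6\right) + w\right) 5 = \left(4 + w\right) 5 = 20 + 5 w$)
$\frac{O}{K{\left(28 + Y \right)}} = - \frac{5763}{20 + 5 \left(28 + 51\right)} = - \frac{5763}{20 + 5 \cdot 79} = - \frac{5763}{20 + 395} = - \frac{5763}{415}$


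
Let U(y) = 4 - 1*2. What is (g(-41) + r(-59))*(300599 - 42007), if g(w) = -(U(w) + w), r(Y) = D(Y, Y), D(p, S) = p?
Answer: -5171840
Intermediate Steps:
U(y) = 2 (U(y) = 4 - 2 = 2)
r(Y) = Y
g(w) = -2 - w (g(w) = -(2 + w) = -2 - w)
(g(-41) + r(-59))*(300599 - 42007) = ((-2 - 1*(-41)) - 59)*(300599 - 42007) = ((-2 + 41) - 59)*258592 = (39 - 59)*258592 = -20*258592 = -5171840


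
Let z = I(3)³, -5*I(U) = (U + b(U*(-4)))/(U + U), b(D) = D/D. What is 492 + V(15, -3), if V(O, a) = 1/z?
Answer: 561/8 ≈ 70.125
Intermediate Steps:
b(D) = 1
I(U) = -(1 + U)/(10*U) (I(U) = -(U + 1)/(5*(U + U)) = -(1 + U)/(5*(2*U)) = -(1 + U)*1/(2*U)/5 = -(1 + U)/(10*U))
z = -8/3375 (z = ((⅒)*(-1 - 1*3)/3)³ = ((⅒)*(⅓)*(-1 - 3))³ = ((⅒)*(⅓)*(-4))³ = (-2/15)³ = -8/3375 ≈ -0.0023704)
V(O, a) = -3375/8 (V(O, a) = 1/(-8/3375) = -3375/8)
492 + V(15, -3) = 492 - 3375/8 = 561/8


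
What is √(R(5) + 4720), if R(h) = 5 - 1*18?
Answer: 3*√523 ≈ 68.608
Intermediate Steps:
R(h) = -13 (R(h) = 5 - 18 = -13)
√(R(5) + 4720) = √(-13 + 4720) = √4707 = 3*√523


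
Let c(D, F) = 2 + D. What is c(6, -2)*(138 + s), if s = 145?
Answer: 2264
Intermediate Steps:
c(6, -2)*(138 + s) = (2 + 6)*(138 + 145) = 8*283 = 2264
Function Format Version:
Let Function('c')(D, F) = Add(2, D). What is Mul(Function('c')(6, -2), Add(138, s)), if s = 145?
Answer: 2264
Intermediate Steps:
Mul(Function('c')(6, -2), Add(138, s)) = Mul(Add(2, 6), Add(138, 145)) = Mul(8, 283) = 2264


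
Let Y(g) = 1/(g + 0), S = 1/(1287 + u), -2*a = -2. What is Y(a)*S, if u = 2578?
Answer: 1/3865 ≈ 0.00025873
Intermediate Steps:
a = 1 (a = -½*(-2) = 1)
S = 1/3865 (S = 1/(1287 + 2578) = 1/3865 ≈ 0.00025873)
Y(g) = 1/g
Y(a)*S = (1/3865)/1 = 1*(1/3865) = 1/3865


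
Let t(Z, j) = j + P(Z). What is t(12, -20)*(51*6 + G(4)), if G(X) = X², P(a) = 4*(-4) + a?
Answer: -7728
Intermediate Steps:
P(a) = -16 + a
t(Z, j) = -16 + Z + j (t(Z, j) = j + (-16 + Z) = -16 + Z + j)
t(12, -20)*(51*6 + G(4)) = (-16 + 12 - 20)*(51*6 + 4²) = -24*(306 + 16) = -24*322 = -7728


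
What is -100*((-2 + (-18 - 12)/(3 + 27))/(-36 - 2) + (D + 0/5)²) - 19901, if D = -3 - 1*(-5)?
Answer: -385869/19 ≈ -20309.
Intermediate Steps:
D = 2 (D = -3 + 5 = 2)
-100*((-2 + (-18 - 12)/(3 + 27))/(-36 - 2) + (D + 0/5)²) - 19901 = -100*((-2 + (-18 - 12)/(3 + 27))/(-36 - 2) + (2 + 0/5)²) - 19901 = -100*((-2 - 30/30)/(-38) + (2 + 0*(⅕))²) - 19901 = -100*((-2 - 30*1/30)*(-1/38) + (2 + 0)²) - 19901 = -100*((-2 - 1)*(-1/38) + 2²) - 19901 = -100*(-3*(-1/38) + 4) - 19901 = -100*(3/38 + 4) - 19901 = -100*155/38 - 19901 = -7750/19 - 19901 = -385869/19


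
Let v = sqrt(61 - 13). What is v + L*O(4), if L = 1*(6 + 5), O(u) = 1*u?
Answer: 44 + 4*sqrt(3) ≈ 50.928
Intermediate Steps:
O(u) = u
v = 4*sqrt(3) (v = sqrt(48) = 4*sqrt(3) ≈ 6.9282)
L = 11 (L = 1*11 = 11)
v + L*O(4) = 4*sqrt(3) + 11*4 = 4*sqrt(3) + 44 = 44 + 4*sqrt(3)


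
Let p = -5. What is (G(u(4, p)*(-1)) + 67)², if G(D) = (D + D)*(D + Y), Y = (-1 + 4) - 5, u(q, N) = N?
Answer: 9409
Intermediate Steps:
Y = -2 (Y = 3 - 5 = -2)
G(D) = 2*D*(-2 + D) (G(D) = (D + D)*(D - 2) = (2*D)*(-2 + D) = 2*D*(-2 + D))
(G(u(4, p)*(-1)) + 67)² = (2*(-5*(-1))*(-2 - 5*(-1)) + 67)² = (2*5*(-2 + 5) + 67)² = (2*5*3 + 67)² = (30 + 67)² = 97² = 9409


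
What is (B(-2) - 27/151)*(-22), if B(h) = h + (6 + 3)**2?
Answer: -261844/151 ≈ -1734.1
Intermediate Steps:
B(h) = 81 + h (B(h) = h + 9**2 = h + 81 = 81 + h)
(B(-2) - 27/151)*(-22) = ((81 - 2) - 27/151)*(-22) = (79 - 27*1/151)*(-22) = (79 - 27/151)*(-22) = (11902/151)*(-22) = -261844/151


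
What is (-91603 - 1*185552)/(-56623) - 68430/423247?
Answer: 113430310395/23965514881 ≈ 4.7331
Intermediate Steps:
(-91603 - 1*185552)/(-56623) - 68430/423247 = (-91603 - 185552)*(-1/56623) - 68430*1/423247 = -277155*(-1/56623) - 68430/423247 = 277155/56623 - 68430/423247 = 113430310395/23965514881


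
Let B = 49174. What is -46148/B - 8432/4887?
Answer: -320080222/120156669 ≈ -2.6639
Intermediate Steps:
-46148/B - 8432/4887 = -46148/49174 - 8432/4887 = -46148*1/49174 - 8432*1/4887 = -23074/24587 - 8432/4887 = -320080222/120156669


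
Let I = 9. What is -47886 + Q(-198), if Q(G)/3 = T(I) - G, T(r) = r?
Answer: -47265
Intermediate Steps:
Q(G) = 27 - 3*G (Q(G) = 3*(9 - G) = 27 - 3*G)
-47886 + Q(-198) = -47886 + (27 - 3*(-198)) = -47886 + (27 + 594) = -47886 + 621 = -47265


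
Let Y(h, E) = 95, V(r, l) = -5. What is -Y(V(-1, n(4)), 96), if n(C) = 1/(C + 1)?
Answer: -95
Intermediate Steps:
n(C) = 1/(1 + C)
-Y(V(-1, n(4)), 96) = -1*95 = -95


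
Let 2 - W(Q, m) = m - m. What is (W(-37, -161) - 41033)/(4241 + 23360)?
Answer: -41031/27601 ≈ -1.4866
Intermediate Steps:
W(Q, m) = 2 (W(Q, m) = 2 - (m - m) = 2 - 1*0 = 2 + 0 = 2)
(W(-37, -161) - 41033)/(4241 + 23360) = (2 - 41033)/(4241 + 23360) = -41031/27601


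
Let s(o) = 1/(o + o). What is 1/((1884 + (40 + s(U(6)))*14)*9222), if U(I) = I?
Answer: 1/22549327 ≈ 4.4347e-8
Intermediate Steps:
s(o) = 1/(2*o)
1/((1884 + (40 + s(U(6)))*14)*9222) = 1/((1884 + (40 + (1/2)/6)*14)*9222) = (1/9222)/(1884 + (40 + (1/2)*(1/6))*14) = (1/9222)/(1884 + (40 + 1/12)*14) = (1/9222)/(1884 + (481/12)*14) = (1/9222)/(1884 + 3367/6) = (1/9222)/(14671/6) = (6/14671)*(1/9222) = 1/22549327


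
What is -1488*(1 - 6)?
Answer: 7440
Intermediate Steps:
-1488*(1 - 6) = -1488*(-5) = -372*(-20) = 7440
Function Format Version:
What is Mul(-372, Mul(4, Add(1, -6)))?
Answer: 7440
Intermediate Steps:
Mul(-372, Mul(4, Add(1, -6))) = Mul(-372, Mul(4, -5)) = Mul(-372, -20) = 7440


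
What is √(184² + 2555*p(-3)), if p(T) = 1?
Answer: √36411 ≈ 190.82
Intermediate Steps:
√(184² + 2555*p(-3)) = √(184² + 2555*1) = √(33856 + 2555) = √36411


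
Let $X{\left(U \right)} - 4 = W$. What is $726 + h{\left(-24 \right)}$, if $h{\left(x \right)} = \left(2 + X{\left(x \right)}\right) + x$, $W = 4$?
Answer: $712$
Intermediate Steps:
$X{\left(U \right)} = 8$ ($X{\left(U \right)} = 4 + 4 = 8$)
$h{\left(x \right)} = 10 + x$ ($h{\left(x \right)} = \left(2 + 8\right) + x = 10 + x$)
$726 + h{\left(-24 \right)} = 726 + \left(10 - 24\right) = 726 - 14 = 712$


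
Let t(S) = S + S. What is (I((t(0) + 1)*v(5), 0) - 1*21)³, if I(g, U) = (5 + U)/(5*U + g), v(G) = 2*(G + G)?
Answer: -571787/64 ≈ -8934.2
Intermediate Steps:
v(G) = 4*G (v(G) = 2*(2*G) = 4*G)
t(S) = 2*S
I(g, U) = (5 + U)/(g + 5*U)
(I((t(0) + 1)*v(5), 0) - 1*21)³ = ((5 + 0)/((2*0 + 1)*(4*5) + 5*0) - 1*21)³ = (5/((0 + 1)*20 + 0) - 21)³ = (5/(1*20 + 0) - 21)³ = (5/(20 + 0) - 21)³ = (5/20 - 21)³ = ((1/20)*5 - 21)³ = (¼ - 21)³ = (-83/4)³ = -571787/64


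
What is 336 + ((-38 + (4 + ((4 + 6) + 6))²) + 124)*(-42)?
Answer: -20076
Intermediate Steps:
336 + ((-38 + (4 + ((4 + 6) + 6))²) + 124)*(-42) = 336 + ((-38 + (4 + (10 + 6))²) + 124)*(-42) = 336 + ((-38 + (4 + 16)²) + 124)*(-42) = 336 + ((-38 + 20²) + 124)*(-42) = 336 + ((-38 + 400) + 124)*(-42) = 336 + (362 + 124)*(-42) = 336 + 486*(-42) = 336 - 20412 = -20076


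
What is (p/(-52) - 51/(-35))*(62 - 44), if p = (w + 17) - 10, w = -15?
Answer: 13194/455 ≈ 28.998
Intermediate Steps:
p = -8 (p = (-15 + 17) - 10 = 2 - 10 = -8)
(p/(-52) - 51/(-35))*(62 - 44) = (-8/(-52) - 51/(-35))*(62 - 44) = (-8*(-1/52) - 51*(-1/35))*18 = (2/13 + 51/35)*18 = (733/455)*18 = 13194/455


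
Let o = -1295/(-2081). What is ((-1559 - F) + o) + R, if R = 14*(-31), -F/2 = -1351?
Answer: -9769000/2081 ≈ -4694.4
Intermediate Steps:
F = 2702 (F = -2*(-1351) = 2702)
o = 1295/2081 (o = -1295*(-1/2081) = 1295/2081 ≈ 0.62230)
R = -434
((-1559 - F) + o) + R = ((-1559 - 1*2702) + 1295/2081) - 434 = ((-1559 - 2702) + 1295/2081) - 434 = (-4261 + 1295/2081) - 434 = -8865846/2081 - 434 = -9769000/2081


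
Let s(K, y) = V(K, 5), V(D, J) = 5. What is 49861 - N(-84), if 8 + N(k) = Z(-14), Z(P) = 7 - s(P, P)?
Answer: 49867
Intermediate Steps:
s(K, y) = 5
Z(P) = 2 (Z(P) = 7 - 1*5 = 7 - 5 = 2)
N(k) = -6 (N(k) = -8 + 2 = -6)
49861 - N(-84) = 49861 - 1*(-6) = 49861 + 6 = 49867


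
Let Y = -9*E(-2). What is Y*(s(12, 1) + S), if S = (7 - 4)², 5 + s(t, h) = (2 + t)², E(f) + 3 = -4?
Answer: 12600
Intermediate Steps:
E(f) = -7 (E(f) = -3 - 4 = -7)
s(t, h) = -5 + (2 + t)²
S = 9 (S = 3² = 9)
Y = 63 (Y = -9*(-7) = 63)
Y*(s(12, 1) + S) = 63*((-5 + (2 + 12)²) + 9) = 63*((-5 + 14²) + 9) = 63*((-5 + 196) + 9) = 63*(191 + 9) = 63*200 = 12600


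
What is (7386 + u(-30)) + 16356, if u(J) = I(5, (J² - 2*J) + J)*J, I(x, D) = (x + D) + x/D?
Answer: -133553/31 ≈ -4308.2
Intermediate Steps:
I(x, D) = D + x + x/D (I(x, D) = (D + x) + x/D = D + x + x/D)
u(J) = J*(5 + J² - J + 5/(J² - J)) (u(J) = (((J² - 2*J) + J) + 5 + 5/((J² - 2*J) + J))*J = ((J² - J) + 5 + 5/(J² - J))*J = (5 + J² - J + 5/(J² - J))*J = J*(5 + J² - J + 5/(J² - J)))
(7386 + u(-30)) + 16356 = (7386 + (5 - 30*(-1 - 30)*(5 - 30*(-1 - 30)))/(-1 - 30)) + 16356 = (7386 + (5 - 30*(-31)*(5 - 30*(-31)))/(-31)) + 16356 = (7386 - (5 - 30*(-31)*(5 + 930))/31) + 16356 = (7386 - (5 - 30*(-31)*935)/31) + 16356 = (7386 - (5 + 869550)/31) + 16356 = (7386 - 1/31*869555) + 16356 = (7386 - 869555/31) + 16356 = -640589/31 + 16356 = -133553/31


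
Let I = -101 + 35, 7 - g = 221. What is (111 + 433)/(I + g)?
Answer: -68/35 ≈ -1.9429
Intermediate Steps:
g = -214 (g = 7 - 1*221 = 7 - 221 = -214)
I = -66
(111 + 433)/(I + g) = (111 + 433)/(-66 - 214) = 544/(-280) = 544*(-1/280) = -68/35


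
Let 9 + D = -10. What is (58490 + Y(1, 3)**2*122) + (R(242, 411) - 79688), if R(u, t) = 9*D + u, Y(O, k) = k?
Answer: -20029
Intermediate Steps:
D = -19 (D = -9 - 10 = -19)
R(u, t) = -171 + u (R(u, t) = 9*(-19) + u = -171 + u)
(58490 + Y(1, 3)**2*122) + (R(242, 411) - 79688) = (58490 + 3**2*122) + ((-171 + 242) - 79688) = (58490 + 9*122) + (71 - 79688) = (58490 + 1098) - 79617 = 59588 - 79617 = -20029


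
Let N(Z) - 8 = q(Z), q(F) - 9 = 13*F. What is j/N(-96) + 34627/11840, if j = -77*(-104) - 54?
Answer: -51549523/14575040 ≈ -3.5368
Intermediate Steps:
q(F) = 9 + 13*F
j = 7954 (j = 8008 - 54 = 7954)
N(Z) = 17 + 13*Z (N(Z) = 8 + (9 + 13*Z) = 17 + 13*Z)
j/N(-96) + 34627/11840 = 7954/(17 + 13*(-96)) + 34627/11840 = 7954/(17 - 1248) + 34627*(1/11840) = 7954/(-1231) + 34627/11840 = 7954*(-1/1231) + 34627/11840 = -7954/1231 + 34627/11840 = -51549523/14575040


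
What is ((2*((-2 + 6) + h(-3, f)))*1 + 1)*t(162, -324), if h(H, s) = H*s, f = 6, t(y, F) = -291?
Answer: 7857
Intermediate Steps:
((2*((-2 + 6) + h(-3, f)))*1 + 1)*t(162, -324) = ((2*((-2 + 6) - 3*6))*1 + 1)*(-291) = ((2*(4 - 18))*1 + 1)*(-291) = ((2*(-14))*1 + 1)*(-291) = (-28*1 + 1)*(-291) = (-28 + 1)*(-291) = -27*(-291) = 7857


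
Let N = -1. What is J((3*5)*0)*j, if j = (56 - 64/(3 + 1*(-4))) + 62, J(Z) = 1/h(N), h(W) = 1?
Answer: 182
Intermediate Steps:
J(Z) = 1 (J(Z) = 1/1 = 1)
j = 182 (j = (56 - 64/(3 - 4)) + 62 = (56 - 64/(-1)) + 62 = (56 - 64*(-1)) + 62 = (56 + 64) + 62 = 120 + 62 = 182)
J((3*5)*0)*j = 1*182 = 182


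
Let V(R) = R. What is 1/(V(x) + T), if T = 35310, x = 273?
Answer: 1/35583 ≈ 2.8103e-5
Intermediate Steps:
1/(V(x) + T) = 1/(273 + 35310) = 1/35583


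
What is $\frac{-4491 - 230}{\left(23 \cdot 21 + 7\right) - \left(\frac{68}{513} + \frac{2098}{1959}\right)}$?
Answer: $- \frac{1581483069}{163741448} \approx -9.6584$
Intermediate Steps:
$\frac{-4491 - 230}{\left(23 \cdot 21 + 7\right) - \left(\frac{68}{513} + \frac{2098}{1959}\right)} = - \frac{4721}{\left(483 + 7\right) - \frac{403162}{334989}} = - \frac{4721}{490 - \frac{403162}{334989}} = - \frac{4721}{\frac{163741448}{334989}} = \left(-4721\right) \frac{334989}{163741448} = - \frac{1581483069}{163741448}$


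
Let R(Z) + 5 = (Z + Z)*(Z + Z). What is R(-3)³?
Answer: 29791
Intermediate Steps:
R(Z) = -5 + 4*Z² (R(Z) = -5 + (Z + Z)*(Z + Z) = -5 + (2*Z)*(2*Z) = -5 + 4*Z²)
R(-3)³ = (-5 + 4*(-3)²)³ = (-5 + 4*9)³ = (-5 + 36)³ = 31³ = 29791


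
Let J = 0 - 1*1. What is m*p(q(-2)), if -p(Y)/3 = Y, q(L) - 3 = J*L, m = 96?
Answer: -1440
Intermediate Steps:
J = -1 (J = 0 - 1 = -1)
q(L) = 3 - L
p(Y) = -3*Y
m*p(q(-2)) = 96*(-3*(3 - 1*(-2))) = 96*(-3*(3 + 2)) = 96*(-3*5) = 96*(-15) = -1440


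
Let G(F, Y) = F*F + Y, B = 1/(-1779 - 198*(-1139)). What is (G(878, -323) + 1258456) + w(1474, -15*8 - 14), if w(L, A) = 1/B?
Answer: 4280820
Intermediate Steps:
B = 1/2251803 (B = -1/1139/(-1977) = -1/1977*(-1/1139) = 1/2251803 ≈ 4.4409e-7)
G(F, Y) = Y + F² (G(F, Y) = F² + Y = Y + F²)
w(L, A) = 2251803 (w(L, A) = 1/(1/2251803) = 2251803)
(G(878, -323) + 1258456) + w(1474, -15*8 - 14) = ((-323 + 878²) + 1258456) + 2251803 = ((-323 + 770884) + 1258456) + 2251803 = (770561 + 1258456) + 2251803 = 2029017 + 2251803 = 4280820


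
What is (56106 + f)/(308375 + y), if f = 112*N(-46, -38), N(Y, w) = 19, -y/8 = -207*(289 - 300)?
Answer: 58234/290159 ≈ 0.20070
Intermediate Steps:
y = -18216 (y = -(-1656)*(289 - 300) = -(-1656)*(-11) = -8*2277 = -18216)
f = 2128 (f = 112*19 = 2128)
(56106 + f)/(308375 + y) = (56106 + 2128)/(308375 - 18216) = 58234/290159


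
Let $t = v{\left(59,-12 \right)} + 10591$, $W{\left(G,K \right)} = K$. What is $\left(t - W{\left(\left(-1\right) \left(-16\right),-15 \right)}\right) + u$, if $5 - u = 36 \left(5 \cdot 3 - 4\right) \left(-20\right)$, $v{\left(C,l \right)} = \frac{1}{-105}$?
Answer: $\frac{1945754}{105} \approx 18531.0$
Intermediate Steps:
$v{\left(C,l \right)} = - \frac{1}{105}$
$t = \frac{1112054}{105}$ ($t = - \frac{1}{105} + 10591 = \frac{1112054}{105} \approx 10591.0$)
$u = 7925$ ($u = 5 - 36 \left(5 \cdot 3 - 4\right) \left(-20\right) = 5 - 36 \left(15 - 4\right) \left(-20\right) = 5 - 36 \cdot 11 \left(-20\right) = 5 - 396 \left(-20\right) = 5 - -7920 = 5 + 7920 = 7925$)
$\left(t - W{\left(\left(-1\right) \left(-16\right),-15 \right)}\right) + u = \left(\frac{1112054}{105} - -15\right) + 7925 = \left(\frac{1112054}{105} + 15\right) + 7925 = \frac{1113629}{105} + 7925 = \frac{1945754}{105}$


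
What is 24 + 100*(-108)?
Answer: -10776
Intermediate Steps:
24 + 100*(-108) = 24 - 10800 = -10776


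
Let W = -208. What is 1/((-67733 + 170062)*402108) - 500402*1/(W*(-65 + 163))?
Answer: 52526010164419/2139660095664 ≈ 24.549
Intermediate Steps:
1/((-67733 + 170062)*402108) - 500402*1/(W*(-65 + 163)) = 1/((-67733 + 170062)*402108) - 500402*(-1/(208*(-65 + 163))) = (1/402108)/102329 - 500402/((-208*98)) = (1/102329)*(1/402108) - 500402/(-20384) = 1/41147309532 - 500402*(-1/20384) = 1/41147309532 + 35743/1456 = 52526010164419/2139660095664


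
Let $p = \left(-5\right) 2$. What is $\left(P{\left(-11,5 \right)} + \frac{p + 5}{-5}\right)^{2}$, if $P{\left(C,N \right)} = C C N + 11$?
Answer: $380689$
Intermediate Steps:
$P{\left(C,N \right)} = 11 + N C^{2}$ ($P{\left(C,N \right)} = C^{2} N + 11 = N C^{2} + 11 = 11 + N C^{2}$)
$p = -10$
$\left(P{\left(-11,5 \right)} + \frac{p + 5}{-5}\right)^{2} = \left(\left(11 + 5 \left(-11\right)^{2}\right) + \frac{-10 + 5}{-5}\right)^{2} = \left(\left(11 + 5 \cdot 121\right) - -1\right)^{2} = \left(\left(11 + 605\right) + 1\right)^{2} = \left(616 + 1\right)^{2} = 617^{2} = 380689$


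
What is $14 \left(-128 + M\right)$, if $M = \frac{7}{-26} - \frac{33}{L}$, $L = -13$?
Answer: $- \frac{22883}{13} \approx -1760.2$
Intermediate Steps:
$M = \frac{59}{26}$ ($M = \frac{7}{-26} - \frac{33}{-13} = 7 \left(- \frac{1}{26}\right) - - \frac{33}{13} = - \frac{7}{26} + \frac{33}{13} = \frac{59}{26} \approx 2.2692$)
$14 \left(-128 + M\right) = 14 \left(-128 + \frac{59}{26}\right) = 14 \left(- \frac{3269}{26}\right) = - \frac{22883}{13}$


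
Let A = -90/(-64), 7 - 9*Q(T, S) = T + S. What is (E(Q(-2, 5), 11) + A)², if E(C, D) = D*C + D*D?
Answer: 1344028921/82944 ≈ 16204.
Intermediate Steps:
Q(T, S) = 7/9 - S/9 - T/9 (Q(T, S) = 7/9 - (T + S)/9 = 7/9 - (S + T)/9 = 7/9 + (-S/9 - T/9) = 7/9 - S/9 - T/9)
E(C, D) = D² + C*D (E(C, D) = C*D + D² = D² + C*D)
A = 45/32 (A = -90*(-1/64) = 45/32 ≈ 1.4063)
(E(Q(-2, 5), 11) + A)² = (11*((7/9 - ⅑*5 - ⅑*(-2)) + 11) + 45/32)² = (11*((7/9 - 5/9 + 2/9) + 11) + 45/32)² = (11*(4/9 + 11) + 45/32)² = (11*(103/9) + 45/32)² = (1133/9 + 45/32)² = (36661/288)² = 1344028921/82944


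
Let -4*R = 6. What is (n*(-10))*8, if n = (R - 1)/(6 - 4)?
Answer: 100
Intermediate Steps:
R = -3/2 (R = -¼*6 = -3/2 ≈ -1.5000)
n = -5/4 (n = (-3/2 - 1)/(6 - 4) = -5/2/2 = -5/2*½ = -5/4 ≈ -1.2500)
(n*(-10))*8 = -5/4*(-10)*8 = (25/2)*8 = 100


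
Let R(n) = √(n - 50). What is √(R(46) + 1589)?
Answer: √(1589 + 2*I) ≈ 39.862 + 0.0251*I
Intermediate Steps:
R(n) = √(-50 + n)
√(R(46) + 1589) = √(√(-50 + 46) + 1589) = √(√(-4) + 1589) = √(2*I + 1589) = √(1589 + 2*I)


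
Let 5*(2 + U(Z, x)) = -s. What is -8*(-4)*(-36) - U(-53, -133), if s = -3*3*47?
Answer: -6173/5 ≈ -1234.6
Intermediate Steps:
s = -423 (s = -9*47 = -423)
U(Z, x) = 413/5 (U(Z, x) = -2 + (-1*(-423))/5 = -2 + (1/5)*423 = -2 + 423/5 = 413/5)
-8*(-4)*(-36) - U(-53, -133) = -8*(-4)*(-36) - 1*413/5 = 32*(-36) - 413/5 = -1152 - 413/5 = -6173/5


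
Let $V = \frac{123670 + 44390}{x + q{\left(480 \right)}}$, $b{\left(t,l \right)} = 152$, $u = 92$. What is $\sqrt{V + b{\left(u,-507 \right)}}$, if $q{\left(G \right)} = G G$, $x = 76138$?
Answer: $\frac{\sqrt{3583569920942}}{153269} \approx 12.351$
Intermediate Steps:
$q{\left(G \right)} = G^{2}$
$V = \frac{84030}{153269}$ ($V = \frac{123670 + 44390}{76138 + 480^{2}} = \frac{168060}{76138 + 230400} = \frac{168060}{306538} = 168060 \cdot \frac{1}{306538} = \frac{84030}{153269} \approx 0.54825$)
$\sqrt{V + b{\left(u,-507 \right)}} = \sqrt{\frac{84030}{153269} + 152} = \sqrt{\frac{23380918}{153269}} = \frac{\sqrt{3583569920942}}{153269}$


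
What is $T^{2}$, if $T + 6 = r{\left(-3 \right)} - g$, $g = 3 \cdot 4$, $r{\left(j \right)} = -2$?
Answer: $400$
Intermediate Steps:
$g = 12$
$T = -20$ ($T = -6 - 14 = -20$)
$T^{2} = \left(-20\right)^{2} = 400$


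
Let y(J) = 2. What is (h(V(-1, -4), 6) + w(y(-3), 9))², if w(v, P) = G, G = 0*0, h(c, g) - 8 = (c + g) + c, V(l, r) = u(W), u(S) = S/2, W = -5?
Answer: 81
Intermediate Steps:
u(S) = S/2 (u(S) = S*(½) = S/2)
V(l, r) = -5/2 (V(l, r) = (½)*(-5) = -5/2)
h(c, g) = 8 + g + 2*c (h(c, g) = 8 + ((c + g) + c) = 8 + (g + 2*c) = 8 + g + 2*c)
G = 0
w(v, P) = 0
(h(V(-1, -4), 6) + w(y(-3), 9))² = ((8 + 6 + 2*(-5/2)) + 0)² = ((8 + 6 - 5) + 0)² = (9 + 0)² = 9² = 81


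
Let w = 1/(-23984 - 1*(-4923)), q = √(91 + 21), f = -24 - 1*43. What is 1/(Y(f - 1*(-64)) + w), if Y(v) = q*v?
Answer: 19061/366228294767 - 4359860652*√7/366228294767 ≈ -0.031497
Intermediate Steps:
f = -67 (f = -24 - 43 = -67)
q = 4*√7 (q = √112 = 4*√7 ≈ 10.583)
Y(v) = 4*v*√7 (Y(v) = (4*√7)*v = 4*v*√7)
w = -1/19061 (w = 1/(-23984 + 4923) = 1/(-19061) = -1/19061 ≈ -5.2463e-5)
1/(Y(f - 1*(-64)) + w) = 1/(4*(-67 - 1*(-64))*√7 - 1/19061) = 1/(4*(-67 + 64)*√7 - 1/19061) = 1/(4*(-3)*√7 - 1/19061) = 1/(-12*√7 - 1/19061) = 1/(-1/19061 - 12*√7)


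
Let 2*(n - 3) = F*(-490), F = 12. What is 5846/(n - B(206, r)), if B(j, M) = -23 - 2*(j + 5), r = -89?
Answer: -2923/1246 ≈ -2.3459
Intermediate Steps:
n = -2937 (n = 3 + (12*(-490))/2 = 3 + (1/2)*(-5880) = 3 - 2940 = -2937)
B(j, M) = -33 - 2*j (B(j, M) = -23 - 2*(5 + j) = -23 - (10 + 2*j) = -23 + (-10 - 2*j) = -33 - 2*j)
5846/(n - B(206, r)) = 5846/(-2937 - (-33 - 2*206)) = 5846/(-2937 - (-33 - 412)) = 5846/(-2937 - 1*(-445)) = 5846/(-2937 + 445) = 5846/(-2492) = 5846*(-1/2492) = -2923/1246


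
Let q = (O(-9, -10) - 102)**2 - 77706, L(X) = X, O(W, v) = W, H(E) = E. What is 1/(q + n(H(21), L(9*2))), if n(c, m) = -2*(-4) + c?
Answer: -1/65356 ≈ -1.5301e-5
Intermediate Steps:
n(c, m) = 8 + c
q = -65385 (q = (-9 - 102)**2 - 77706 = (-111)**2 - 77706 = 12321 - 77706 = -65385)
1/(q + n(H(21), L(9*2))) = 1/(-65385 + (8 + 21)) = 1/(-65385 + 29) = 1/(-65356) = -1/65356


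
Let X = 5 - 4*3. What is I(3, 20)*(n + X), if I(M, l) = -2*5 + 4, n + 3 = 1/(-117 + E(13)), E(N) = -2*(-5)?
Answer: 6426/107 ≈ 60.056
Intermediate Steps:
E(N) = 10
X = -7 (X = 5 - 12 = -7)
n = -322/107 (n = -3 + 1/(-117 + 10) = -3 + 1/(-107) = -3 - 1/107 = -322/107 ≈ -3.0093)
I(M, l) = -6 (I(M, l) = -10 + 4 = -6)
I(3, 20)*(n + X) = -6*(-322/107 - 7) = -6*(-1071/107) = 6426/107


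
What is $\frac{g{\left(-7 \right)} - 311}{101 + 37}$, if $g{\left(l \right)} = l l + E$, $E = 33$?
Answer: $- \frac{229}{138} \approx -1.6594$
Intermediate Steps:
$g{\left(l \right)} = 33 + l^{2}$ ($g{\left(l \right)} = l l + 33 = l^{2} + 33 = 33 + l^{2}$)
$\frac{g{\left(-7 \right)} - 311}{101 + 37} = \frac{\left(33 + \left(-7\right)^{2}\right) - 311}{101 + 37} = \frac{\left(33 + 49\right) - 311}{138} = \left(82 - 311\right) \frac{1}{138} = \left(-229\right) \frac{1}{138} = - \frac{229}{138}$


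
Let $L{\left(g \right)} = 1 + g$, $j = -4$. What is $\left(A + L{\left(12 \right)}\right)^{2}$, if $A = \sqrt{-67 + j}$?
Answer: $\left(13 + i \sqrt{71}\right)^{2} \approx 98.0 + 219.08 i$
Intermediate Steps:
$A = i \sqrt{71}$ ($A = \sqrt{-67 - 4} = \sqrt{-71} = i \sqrt{71} \approx 8.4261 i$)
$\left(A + L{\left(12 \right)}\right)^{2} = \left(i \sqrt{71} + \left(1 + 12\right)\right)^{2} = \left(i \sqrt{71} + 13\right)^{2} = \left(13 + i \sqrt{71}\right)^{2}$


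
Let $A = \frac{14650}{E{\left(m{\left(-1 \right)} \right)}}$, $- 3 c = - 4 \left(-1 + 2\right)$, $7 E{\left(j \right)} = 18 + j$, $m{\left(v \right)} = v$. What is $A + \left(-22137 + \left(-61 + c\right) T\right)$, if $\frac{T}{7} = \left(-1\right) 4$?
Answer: $- \frac{736133}{51} \approx -14434.0$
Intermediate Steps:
$E{\left(j \right)} = \frac{18}{7} + \frac{j}{7}$ ($E{\left(j \right)} = \frac{18 + j}{7} = \frac{18}{7} + \frac{j}{7}$)
$c = \frac{4}{3}$ ($c = - \frac{\left(-4\right) \left(-1 + 2\right)}{3} = - \frac{\left(-4\right) 1}{3} = \left(- \frac{1}{3}\right) \left(-4\right) = \frac{4}{3} \approx 1.3333$)
$T = -28$ ($T = 7 \left(\left(-1\right) 4\right) = 7 \left(-4\right) = -28$)
$A = \frac{102550}{17}$ ($A = \frac{14650}{\frac{18}{7} + \frac{1}{7} \left(-1\right)} = \frac{14650}{\frac{18}{7} - \frac{1}{7}} = \frac{14650}{\frac{17}{7}} = 14650 \cdot \frac{7}{17} = \frac{102550}{17} \approx 6032.4$)
$A + \left(-22137 + \left(-61 + c\right) T\right) = \frac{102550}{17} - \left(22137 - \left(-61 + \frac{4}{3}\right) \left(-28\right)\right) = \frac{102550}{17} - \frac{61399}{3} = - \frac{736133}{51}$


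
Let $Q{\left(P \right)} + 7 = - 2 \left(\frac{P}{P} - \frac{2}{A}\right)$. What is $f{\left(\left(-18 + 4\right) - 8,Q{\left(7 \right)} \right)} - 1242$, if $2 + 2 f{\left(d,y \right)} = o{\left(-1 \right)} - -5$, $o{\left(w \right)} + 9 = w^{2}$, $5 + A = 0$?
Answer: $- \frac{2489}{2} \approx -1244.5$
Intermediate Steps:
$A = -5$ ($A = -5 + 0 = -5$)
$o{\left(w \right)} = -9 + w^{2}$
$Q{\left(P \right)} = - \frac{49}{5}$ ($Q{\left(P \right)} = -7 - 2 \left(\frac{P}{P} - \frac{2}{-5}\right) = -7 - 2 \left(1 - - \frac{2}{5}\right) = -7 - 2 \left(1 + \frac{2}{5}\right) = -7 - \frac{14}{5} = - \frac{49}{5}$)
$f{\left(d,y \right)} = - \frac{5}{2}$ ($f{\left(d,y \right)} = -1 + \frac{\left(-9 + \left(-1\right)^{2}\right) - -5}{2} = -1 + \frac{\left(-9 + 1\right) + 5}{2} = -1 + \frac{-8 + 5}{2} = -1 + \frac{1}{2} \left(-3\right) = -1 - \frac{3}{2} = - \frac{5}{2}$)
$f{\left(\left(-18 + 4\right) - 8,Q{\left(7 \right)} \right)} - 1242 = - \frac{5}{2} - 1242 = - \frac{2489}{2}$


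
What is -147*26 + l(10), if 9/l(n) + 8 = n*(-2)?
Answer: -107025/28 ≈ -3822.3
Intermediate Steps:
l(n) = 9/(-8 - 2*n) (l(n) = 9/(-8 + n*(-2)) = 9/(-8 - 2*n))
-147*26 + l(10) = -147*26 - 9/(8 + 2*10) = -3822 - 9/(8 + 20) = -3822 - 9/28 = -107025/28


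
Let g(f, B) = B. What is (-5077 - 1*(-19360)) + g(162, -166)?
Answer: 14117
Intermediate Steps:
(-5077 - 1*(-19360)) + g(162, -166) = (-5077 - 1*(-19360)) - 166 = (-5077 + 19360) - 166 = 14283 - 166 = 14117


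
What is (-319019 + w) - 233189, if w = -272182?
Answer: -824390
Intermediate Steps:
(-319019 + w) - 233189 = (-319019 - 272182) - 233189 = -591201 - 233189 = -824390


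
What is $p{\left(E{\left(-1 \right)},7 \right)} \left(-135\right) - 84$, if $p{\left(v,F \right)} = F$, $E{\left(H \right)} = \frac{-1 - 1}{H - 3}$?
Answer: $-1029$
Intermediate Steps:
$E{\left(H \right)} = - \frac{2}{-3 + H}$
$p{\left(E{\left(-1 \right)},7 \right)} \left(-135\right) - 84 = 7 \left(-135\right) - 84 = -945 - 84 = -1029$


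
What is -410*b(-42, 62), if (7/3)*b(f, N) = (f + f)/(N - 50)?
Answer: 1230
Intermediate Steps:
b(f, N) = 6*f/(7*(-50 + N)) (b(f, N) = 3*((f + f)/(N - 50))/7 = 3*((2*f)/(-50 + N))/7 = 3*(2*f/(-50 + N))/7 = 6*f/(7*(-50 + N)))
-410*b(-42, 62) = -2460*(-42)/(7*(-50 + 62)) = -2460*(-42)/(7*12) = -410*(-3) = 1230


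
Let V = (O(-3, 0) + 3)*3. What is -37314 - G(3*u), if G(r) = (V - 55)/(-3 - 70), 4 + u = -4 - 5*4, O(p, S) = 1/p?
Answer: -2723969/73 ≈ -37315.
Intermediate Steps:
u = -28 (u = -4 + (-4 - 5*4) = -4 + (-4 - 20) = -4 - 24 = -28)
V = 8 (V = (1/(-3) + 3)*3 = (-⅓ + 3)*3 = (8/3)*3 = 8)
G(r) = 47/73 (G(r) = (8 - 55)/(-3 - 70) = -47/(-73) = -47*(-1/73) = 47/73)
-37314 - G(3*u) = -37314 - 1*47/73 = -37314 - 47/73 = -2723969/73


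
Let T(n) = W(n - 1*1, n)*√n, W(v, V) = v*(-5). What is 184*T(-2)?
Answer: 2760*I*√2 ≈ 3903.2*I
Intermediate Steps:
W(v, V) = -5*v
T(n) = √n*(5 - 5*n) (T(n) = (-5*(n - 1*1))*√n = (-5*(n - 1))*√n = (-5*(-1 + n))*√n = (5 - 5*n)*√n = √n*(5 - 5*n))
184*T(-2) = 184*(5*√(-2)*(1 - 1*(-2))) = 184*(5*(I*√2)*(1 + 2)) = 184*(5*(I*√2)*3) = 184*(15*I*√2) = 2760*I*√2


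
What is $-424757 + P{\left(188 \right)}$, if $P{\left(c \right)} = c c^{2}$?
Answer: $6219915$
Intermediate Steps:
$P{\left(c \right)} = c^{3}$
$-424757 + P{\left(188 \right)} = -424757 + 188^{3} = -424757 + 6644672 = 6219915$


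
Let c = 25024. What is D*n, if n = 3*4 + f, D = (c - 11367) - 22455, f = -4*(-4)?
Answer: -246344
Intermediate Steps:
f = 16
D = -8798 (D = (25024 - 11367) - 22455 = 13657 - 22455 = -8798)
n = 28 (n = 3*4 + 16 = 12 + 16 = 28)
D*n = -8798*28 = -246344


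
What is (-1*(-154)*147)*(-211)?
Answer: -4776618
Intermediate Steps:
(-1*(-154)*147)*(-211) = (154*147)*(-211) = 22638*(-211) = -4776618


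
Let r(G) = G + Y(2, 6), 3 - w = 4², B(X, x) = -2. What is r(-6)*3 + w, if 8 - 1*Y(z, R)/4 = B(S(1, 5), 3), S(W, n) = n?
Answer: 89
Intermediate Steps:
Y(z, R) = 40 (Y(z, R) = 32 - 4*(-2) = 32 + 8 = 40)
w = -13 (w = 3 - 1*4² = 3 - 1*16 = 3 - 16 = -13)
r(G) = 40 + G (r(G) = G + 40 = 40 + G)
r(-6)*3 + w = (40 - 6)*3 - 13 = 34*3 - 13 = 102 - 13 = 89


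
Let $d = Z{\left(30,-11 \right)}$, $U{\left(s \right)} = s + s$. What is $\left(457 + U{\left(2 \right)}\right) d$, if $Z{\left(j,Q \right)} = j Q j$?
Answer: $-4563900$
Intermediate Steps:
$U{\left(s \right)} = 2 s$
$Z{\left(j,Q \right)} = Q j^{2}$ ($Z{\left(j,Q \right)} = Q j j = Q j^{2}$)
$d = -9900$ ($d = - 11 \cdot 30^{2} = \left(-11\right) 900 = -9900$)
$\left(457 + U{\left(2 \right)}\right) d = \left(457 + 2 \cdot 2\right) \left(-9900\right) = \left(457 + 4\right) \left(-9900\right) = 461 \left(-9900\right) = -4563900$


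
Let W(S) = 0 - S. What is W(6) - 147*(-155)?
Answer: 22779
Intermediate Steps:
W(S) = -S
W(6) - 147*(-155) = -1*6 - 147*(-155) = -6 + 22785 = 22779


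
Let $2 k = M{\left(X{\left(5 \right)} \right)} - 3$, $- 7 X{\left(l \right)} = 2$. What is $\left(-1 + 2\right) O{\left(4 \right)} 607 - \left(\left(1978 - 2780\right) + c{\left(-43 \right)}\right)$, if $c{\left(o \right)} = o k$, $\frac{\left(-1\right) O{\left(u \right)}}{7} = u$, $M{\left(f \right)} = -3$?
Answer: $-16323$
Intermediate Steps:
$X{\left(l \right)} = - \frac{2}{7}$ ($X{\left(l \right)} = \left(- \frac{1}{7}\right) 2 = - \frac{2}{7}$)
$k = -3$ ($k = \frac{-3 - 3}{2} = \frac{1}{2} \left(-6\right) = -3$)
$O{\left(u \right)} = - 7 u$
$c{\left(o \right)} = - 3 o$ ($c{\left(o \right)} = o \left(-3\right) = - 3 o$)
$\left(-1 + 2\right) O{\left(4 \right)} 607 - \left(\left(1978 - 2780\right) + c{\left(-43 \right)}\right) = \left(-1 + 2\right) \left(\left(-7\right) 4\right) 607 - \left(\left(1978 - 2780\right) - -129\right) = 1 \left(-28\right) 607 - \left(-802 + 129\right) = \left(-28\right) 607 - -673 = -16996 + 673 = -16323$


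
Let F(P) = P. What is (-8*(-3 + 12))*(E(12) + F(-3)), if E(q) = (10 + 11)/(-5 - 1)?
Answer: 468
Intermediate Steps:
E(q) = -7/2 (E(q) = 21/(-6) = 21*(-⅙) = -7/2)
(-8*(-3 + 12))*(E(12) + F(-3)) = (-8*(-3 + 12))*(-7/2 - 3) = -8*9*(-13/2) = -72*(-13/2) = 468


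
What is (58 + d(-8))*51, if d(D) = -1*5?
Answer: 2703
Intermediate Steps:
d(D) = -5
(58 + d(-8))*51 = (58 - 5)*51 = 53*51 = 2703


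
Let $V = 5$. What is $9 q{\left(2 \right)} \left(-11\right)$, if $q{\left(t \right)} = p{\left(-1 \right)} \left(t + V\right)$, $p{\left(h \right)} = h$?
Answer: $693$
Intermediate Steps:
$q{\left(t \right)} = -5 - t$ ($q{\left(t \right)} = - (t + 5) = - (5 + t) = -5 - t$)
$9 q{\left(2 \right)} \left(-11\right) = 9 \left(-5 - 2\right) \left(-11\right) = 9 \left(-7\right) \left(-11\right) = \left(-63\right) \left(-11\right) = 693$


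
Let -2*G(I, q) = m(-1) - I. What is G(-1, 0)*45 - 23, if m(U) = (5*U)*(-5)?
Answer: -608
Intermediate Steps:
m(U) = -25*U
G(I, q) = -25/2 + I/2 (G(I, q) = -(-25*(-1) - I)/2 = -(25 - I)/2 = -25/2 + I/2)
G(-1, 0)*45 - 23 = (-25/2 + (1/2)*(-1))*45 - 23 = (-25/2 - 1/2)*45 - 23 = -13*45 - 23 = -585 - 23 = -608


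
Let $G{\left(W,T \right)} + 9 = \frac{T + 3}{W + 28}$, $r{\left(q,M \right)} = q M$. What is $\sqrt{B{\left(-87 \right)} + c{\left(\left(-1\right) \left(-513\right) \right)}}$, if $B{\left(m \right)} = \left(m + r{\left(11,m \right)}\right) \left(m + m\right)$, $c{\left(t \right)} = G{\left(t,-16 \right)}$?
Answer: $\frac{\sqrt{53164618574}}{541} \approx 426.2$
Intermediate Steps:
$r{\left(q,M \right)} = M q$
$G{\left(W,T \right)} = -9 + \frac{3 + T}{28 + W}$ ($G{\left(W,T \right)} = -9 + \frac{T + 3}{W + 28} = -9 + \frac{3 + T}{28 + W}$)
$c{\left(t \right)} = \frac{-265 - 9 t}{28 + t}$ ($c{\left(t \right)} = \frac{-249 - 16 - 9 t}{28 + t} = \frac{-265 - 9 t}{28 + t}$)
$B{\left(m \right)} = 24 m^{2}$ ($B{\left(m \right)} = \left(m + m 11\right) \left(m + m\right) = \left(m + 11 m\right) 2 m = 12 m 2 m = 24 m^{2}$)
$\sqrt{B{\left(-87 \right)} + c{\left(\left(-1\right) \left(-513\right) \right)}} = \sqrt{24 \left(-87\right)^{2} + \frac{-265 - 9 \left(\left(-1\right) \left(-513\right)\right)}{28 - -513}} = \sqrt{24 \cdot 7569 + \frac{-265 - 4617}{28 + 513}} = \sqrt{181656 + \frac{-265 - 4617}{541}} = \sqrt{181656 + \frac{1}{541} \left(-4882\right)} = \sqrt{181656 - \frac{4882}{541}} = \sqrt{\frac{98271014}{541}} = \frac{\sqrt{53164618574}}{541}$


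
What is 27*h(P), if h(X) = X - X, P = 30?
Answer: 0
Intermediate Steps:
h(X) = 0
27*h(P) = 27*0 = 0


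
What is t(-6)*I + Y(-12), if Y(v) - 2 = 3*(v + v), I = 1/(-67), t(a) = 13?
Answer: -4703/67 ≈ -70.194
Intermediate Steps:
I = -1/67 ≈ -0.014925
Y(v) = 2 + 6*v (Y(v) = 2 + 3*(v + v) = 2 + 3*(2*v) = 2 + 6*v)
t(-6)*I + Y(-12) = 13*(-1/67) + (2 + 6*(-12)) = -13/67 + (2 - 72) = -13/67 - 70 = -4703/67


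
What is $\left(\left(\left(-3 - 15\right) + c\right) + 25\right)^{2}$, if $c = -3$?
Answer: $16$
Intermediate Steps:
$\left(\left(\left(-3 - 15\right) + c\right) + 25\right)^{2} = \left(\left(\left(-3 - 15\right) - 3\right) + 25\right)^{2} = \left(\left(-18 - 3\right) + 25\right)^{2} = \left(-21 + 25\right)^{2} = 4^{2} = 16$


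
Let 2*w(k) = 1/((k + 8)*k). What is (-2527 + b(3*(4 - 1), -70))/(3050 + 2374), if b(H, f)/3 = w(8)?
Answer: -646909/1388544 ≈ -0.46589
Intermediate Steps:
w(k) = 1/(2*k*(8 + k)) (w(k) = 1/(2*(((k + 8)*k))) = 1/(2*(((8 + k)*k))) = 1/(2*((k*(8 + k)))) = (1/(k*(8 + k)))/2 = 1/(2*k*(8 + k)))
b(H, f) = 3/256 (b(H, f) = 3*((1/2)/(8*(8 + 8))) = 3*((1/2)*(1/8)/16) = 3*((1/2)*(1/8)*(1/16)) = 3*(1/256) = 3/256)
(-2527 + b(3*(4 - 1), -70))/(3050 + 2374) = (-2527 + 3/256)/(3050 + 2374) = -646909/256/5424 = -646909/256*1/5424 = -646909/1388544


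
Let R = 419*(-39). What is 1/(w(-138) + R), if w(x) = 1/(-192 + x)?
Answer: -330/5392531 ≈ -6.1196e-5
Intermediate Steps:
R = -16341
1/(w(-138) + R) = 1/(1/(-192 - 138) - 16341) = 1/(1/(-330) - 16341) = 1/(-1/330 - 16341) = 1/(-5392531/330) = -330/5392531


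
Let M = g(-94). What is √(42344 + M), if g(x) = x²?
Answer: 2*√12795 ≈ 226.23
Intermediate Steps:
M = 8836 (M = (-94)² = 8836)
√(42344 + M) = √(42344 + 8836) = √51180 = 2*√12795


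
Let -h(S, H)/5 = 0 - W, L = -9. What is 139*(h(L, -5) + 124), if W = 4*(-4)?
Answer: 6116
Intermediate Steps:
W = -16
h(S, H) = -80 (h(S, H) = -5*(0 - 1*(-16)) = -5*(0 + 16) = -5*16 = -80)
139*(h(L, -5) + 124) = 139*(-80 + 124) = 139*44 = 6116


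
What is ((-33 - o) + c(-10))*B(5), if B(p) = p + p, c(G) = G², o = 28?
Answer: 390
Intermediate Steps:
B(p) = 2*p
((-33 - o) + c(-10))*B(5) = ((-33 - 1*28) + (-10)²)*(2*5) = ((-33 - 28) + 100)*10 = (-61 + 100)*10 = 39*10 = 390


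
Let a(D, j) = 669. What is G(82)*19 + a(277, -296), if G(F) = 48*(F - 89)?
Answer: -5715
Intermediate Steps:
G(F) = -4272 + 48*F (G(F) = 48*(-89 + F) = -4272 + 48*F)
G(82)*19 + a(277, -296) = (-4272 + 48*82)*19 + 669 = (-4272 + 3936)*19 + 669 = -336*19 + 669 = -6384 + 669 = -5715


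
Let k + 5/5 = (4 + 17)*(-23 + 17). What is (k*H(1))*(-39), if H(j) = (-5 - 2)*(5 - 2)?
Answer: -104013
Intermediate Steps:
H(j) = -21 (H(j) = -7*3 = -21)
k = -127 (k = -1 + (4 + 17)*(-23 + 17) = -1 + 21*(-6) = -1 - 126 = -127)
(k*H(1))*(-39) = -127*(-21)*(-39) = 2667*(-39) = -104013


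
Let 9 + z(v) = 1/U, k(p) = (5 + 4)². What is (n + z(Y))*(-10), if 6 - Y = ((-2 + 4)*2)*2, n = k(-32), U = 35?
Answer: -5042/7 ≈ -720.29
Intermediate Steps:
k(p) = 81 (k(p) = 9² = 81)
n = 81
Y = -2 (Y = 6 - (-2 + 4)*2*2 = 6 - 2*2*2 = 6 - 4*2 = 6 - 1*8 = 6 - 8 = -2)
z(v) = -314/35 (z(v) = -9 + 1/35 = -314/35)
(n + z(Y))*(-10) = (81 - 314/35)*(-10) = (2521/35)*(-10) = -5042/7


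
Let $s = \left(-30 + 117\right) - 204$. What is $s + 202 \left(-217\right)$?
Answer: $-43951$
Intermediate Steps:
$s = -117$ ($s = 87 - 204 = -117$)
$s + 202 \left(-217\right) = -117 + 202 \left(-217\right) = -117 - 43834 = -43951$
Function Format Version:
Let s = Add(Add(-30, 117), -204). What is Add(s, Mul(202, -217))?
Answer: -43951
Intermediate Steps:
s = -117 (s = Add(87, -204) = -117)
Add(s, Mul(202, -217)) = Add(-117, Mul(202, -217)) = Add(-117, -43834) = -43951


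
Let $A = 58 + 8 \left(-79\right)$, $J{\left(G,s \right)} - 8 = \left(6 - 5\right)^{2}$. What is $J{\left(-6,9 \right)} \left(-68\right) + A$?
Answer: $-1186$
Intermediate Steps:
$J{\left(G,s \right)} = 9$ ($J{\left(G,s \right)} = 8 + \left(6 - 5\right)^{2} = 8 + 1^{2} = 8 + 1 = 9$)
$A = -574$ ($A = 58 - 632 = -574$)
$J{\left(-6,9 \right)} \left(-68\right) + A = 9 \left(-68\right) - 574 = -612 - 574 = -1186$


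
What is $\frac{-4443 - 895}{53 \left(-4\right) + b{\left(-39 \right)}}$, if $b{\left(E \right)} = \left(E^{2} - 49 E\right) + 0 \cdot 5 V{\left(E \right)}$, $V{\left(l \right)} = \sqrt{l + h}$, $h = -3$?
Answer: $- \frac{2669}{1610} \approx -1.6578$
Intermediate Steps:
$V{\left(l \right)} = \sqrt{-3 + l}$ ($V{\left(l \right)} = \sqrt{l - 3} = \sqrt{-3 + l}$)
$b{\left(E \right)} = E^{2} - 49 E$ ($b{\left(E \right)} = \left(E^{2} - 49 E\right) + 0 \cdot 5 \sqrt{-3 + E} = \left(E^{2} - 49 E\right) + 0 \sqrt{-3 + E} = \left(E^{2} - 49 E\right) + 0 = E^{2} - 49 E$)
$\frac{-4443 - 895}{53 \left(-4\right) + b{\left(-39 \right)}} = \frac{-4443 - 895}{53 \left(-4\right) - 39 \left(-49 - 39\right)} = - \frac{5338}{-212 - -3432} = - \frac{5338}{-212 + 3432} = - \frac{5338}{3220} = \left(-5338\right) \frac{1}{3220} = - \frac{2669}{1610}$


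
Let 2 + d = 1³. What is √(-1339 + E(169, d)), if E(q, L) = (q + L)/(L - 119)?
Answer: I*√33510/5 ≈ 36.611*I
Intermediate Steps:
d = -1 (d = -2 + 1³ = -2 + 1 = -1)
E(q, L) = (L + q)/(-119 + L)
√(-1339 + E(169, d)) = √(-1339 + (-1 + 169)/(-119 - 1)) = √(-1339 + 168/(-120)) = √(-1339 - 1/120*168) = √(-1339 - 7/5) = √(-6702/5) = I*√33510/5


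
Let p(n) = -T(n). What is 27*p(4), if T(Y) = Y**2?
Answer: -432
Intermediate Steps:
p(n) = -n**2
27*p(4) = 27*(-1*4**2) = 27*(-1*16) = 27*(-16) = -432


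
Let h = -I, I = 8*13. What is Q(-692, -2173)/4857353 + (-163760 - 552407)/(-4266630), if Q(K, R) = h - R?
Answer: 3487503583421/20724528030390 ≈ 0.16828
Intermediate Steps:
I = 104
h = -104 (h = -1*104 = -104)
Q(K, R) = -104 - R
Q(-692, -2173)/4857353 + (-163760 - 552407)/(-4266630) = (-104 - 1*(-2173))/4857353 + (-163760 - 552407)/(-4266630) = (-104 + 2173)*(1/4857353) - 716167*(-1/4266630) = 2069*(1/4857353) + 716167/4266630 = 2069/4857353 + 716167/4266630 = 3487503583421/20724528030390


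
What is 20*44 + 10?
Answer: 890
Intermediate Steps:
20*44 + 10 = 880 + 10 = 890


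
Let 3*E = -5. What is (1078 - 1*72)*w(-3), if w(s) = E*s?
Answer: 5030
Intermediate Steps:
E = -5/3 (E = (⅓)*(-5) = -5/3 ≈ -1.6667)
w(s) = -5*s/3
(1078 - 1*72)*w(-3) = (1078 - 1*72)*(-5/3*(-3)) = (1078 - 72)*5 = 1006*5 = 5030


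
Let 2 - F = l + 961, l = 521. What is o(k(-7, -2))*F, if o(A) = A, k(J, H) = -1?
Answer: 1480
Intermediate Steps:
F = -1480 (F = 2 - (521 + 961) = 2 - 1*1482 = 2 - 1482 = -1480)
o(k(-7, -2))*F = -1*(-1480) = 1480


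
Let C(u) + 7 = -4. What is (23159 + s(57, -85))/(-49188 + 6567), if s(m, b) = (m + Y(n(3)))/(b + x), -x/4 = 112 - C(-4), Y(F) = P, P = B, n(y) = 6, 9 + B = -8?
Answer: -13362703/24592317 ≈ -0.54337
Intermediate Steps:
B = -17 (B = -9 - 8 = -17)
C(u) = -11 (C(u) = -7 - 4 = -11)
P = -17
Y(F) = -17
x = -492 (x = -4*(112 - 1*(-11)) = -4*(112 + 11) = -4*123 = -492)
s(m, b) = (-17 + m)/(-492 + b) (s(m, b) = (m - 17)/(b - 492) = (-17 + m)/(-492 + b))
(23159 + s(57, -85))/(-49188 + 6567) = (23159 + (-17 + 57)/(-492 - 85))/(-49188 + 6567) = (23159 + 40/(-577))/(-42621) = (23159 - 1/577*40)*(-1/42621) = (23159 - 40/577)*(-1/42621) = (13362703/577)*(-1/42621) = -13362703/24592317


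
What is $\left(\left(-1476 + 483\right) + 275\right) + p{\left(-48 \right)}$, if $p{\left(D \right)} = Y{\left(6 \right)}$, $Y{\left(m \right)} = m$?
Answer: $-712$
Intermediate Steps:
$p{\left(D \right)} = 6$
$\left(\left(-1476 + 483\right) + 275\right) + p{\left(-48 \right)} = \left(\left(-1476 + 483\right) + 275\right) + 6 = \left(-993 + 275\right) + 6 = -718 + 6 = -712$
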